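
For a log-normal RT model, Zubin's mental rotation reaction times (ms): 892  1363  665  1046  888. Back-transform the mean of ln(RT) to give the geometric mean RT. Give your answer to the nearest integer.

ln(RT): 6.7935, 7.2174, 6.4998, 6.9527, 6.7890
Mean ln(RT) = 34.2524/5 = 6.85048
Geometric mean = exp(6.85048) = 944.33 ms

944 ms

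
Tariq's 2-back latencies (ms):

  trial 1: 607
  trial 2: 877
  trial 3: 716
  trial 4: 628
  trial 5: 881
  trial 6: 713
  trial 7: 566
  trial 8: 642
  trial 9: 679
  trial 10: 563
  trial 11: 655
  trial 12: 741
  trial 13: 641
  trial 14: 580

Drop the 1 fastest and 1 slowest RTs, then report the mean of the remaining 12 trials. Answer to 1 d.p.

Sorted: 563, 566, 580, 607, 628, 641, 642, 655, 679, 713, 716, 741, 877, 881
Drop lowest 1 (563) and highest 1 (881)
Remaining (n=12): Σ = 8045, mean = 8045/12 = 670.417

670.4 ms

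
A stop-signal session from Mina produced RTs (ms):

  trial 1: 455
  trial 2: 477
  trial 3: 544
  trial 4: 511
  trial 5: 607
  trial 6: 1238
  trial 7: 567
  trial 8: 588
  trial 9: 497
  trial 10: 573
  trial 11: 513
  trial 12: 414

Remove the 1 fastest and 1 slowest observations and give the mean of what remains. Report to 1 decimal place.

Sorted: 414, 455, 477, 497, 511, 513, 544, 567, 573, 588, 607, 1238
Drop lowest 1 (414) and highest 1 (1238)
Remaining (n=10): Σ = 5332, mean = 5332/10 = 533.200

533.2 ms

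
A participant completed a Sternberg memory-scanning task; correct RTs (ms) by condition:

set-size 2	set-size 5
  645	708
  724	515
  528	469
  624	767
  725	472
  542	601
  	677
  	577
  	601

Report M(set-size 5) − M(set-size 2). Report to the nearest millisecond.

-33 ms

M(set-size 2) = 3788/6 = 631.333
M(set-size 5) = 5387/9 = 598.556
Difference = 598.556 − 631.333 = -32.778 ms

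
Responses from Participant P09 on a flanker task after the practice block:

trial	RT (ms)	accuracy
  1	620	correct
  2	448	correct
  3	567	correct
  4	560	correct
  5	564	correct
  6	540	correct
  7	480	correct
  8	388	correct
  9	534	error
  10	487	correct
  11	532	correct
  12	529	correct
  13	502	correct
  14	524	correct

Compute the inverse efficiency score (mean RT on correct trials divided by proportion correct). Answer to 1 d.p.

558.4 ms

Correct trials (n=13): 620, 448, 567, 560, 564, 540, 480, 388, 487, 532, 529, 502, 524
Mean correct RT = 6741/13 = 518.5385 ms
Proportion correct = 13/14
IES = 518.5385 / (13/14) = 558.426 ms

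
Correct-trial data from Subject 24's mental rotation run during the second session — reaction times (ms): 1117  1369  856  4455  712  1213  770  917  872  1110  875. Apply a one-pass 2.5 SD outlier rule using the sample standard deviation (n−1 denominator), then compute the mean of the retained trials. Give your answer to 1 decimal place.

981.1 ms

n = 11, ΣRT = 14266, M = 1296.909
Σ(x−M)² = 11370116.91; s = √(11370116.91/10) = 1066.308
Cutoffs: 1296.909 ± 2.5·1066.308 → [-1368.9, 3962.7]
Outside: 4455 → excluded.
Retained (n=10): Σ = 9811, mean = 9811/10 = 981.100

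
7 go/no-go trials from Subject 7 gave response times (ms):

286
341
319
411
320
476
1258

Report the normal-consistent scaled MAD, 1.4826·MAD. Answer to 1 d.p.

Sorted: 286, 319, 320, 341, 411, 476, 1258 → median = 341
|x − 341| sorted: 0, 21, 22, 55, 70, 135, 917 → MAD = 55
Robust SD ≈ 1.4826 × 55 = 81.543

81.5 ms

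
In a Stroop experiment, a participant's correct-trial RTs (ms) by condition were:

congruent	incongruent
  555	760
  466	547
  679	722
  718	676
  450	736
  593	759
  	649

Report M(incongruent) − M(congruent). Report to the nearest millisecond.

116 ms

M(congruent) = 3461/6 = 576.833
M(incongruent) = 4849/7 = 692.714
Difference = 692.714 − 576.833 = 115.881 ms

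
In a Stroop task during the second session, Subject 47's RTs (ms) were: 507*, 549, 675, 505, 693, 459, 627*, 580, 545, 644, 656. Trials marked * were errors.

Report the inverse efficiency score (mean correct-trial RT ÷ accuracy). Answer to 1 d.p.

720.6 ms

Correct trials (n=9): 549, 675, 505, 693, 459, 580, 545, 644, 656
Mean correct RT = 5306/9 = 589.5556 ms
Proportion correct = 9/11
IES = 589.5556 / (9/11) = 720.568 ms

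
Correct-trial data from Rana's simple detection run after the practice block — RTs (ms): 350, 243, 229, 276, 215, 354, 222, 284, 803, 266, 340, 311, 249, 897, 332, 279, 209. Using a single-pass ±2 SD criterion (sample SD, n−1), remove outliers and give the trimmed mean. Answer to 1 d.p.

277.3 ms

n = 17, ΣRT = 5859, M = 344.647
Σ(x−M)² = 618601.88; s = √(618601.88/16) = 196.628
Cutoffs: 344.647 ± 2·196.628 → [-48.6, 737.9]
Outside: 803, 897 → excluded.
Retained (n=15): Σ = 4159, mean = 4159/15 = 277.267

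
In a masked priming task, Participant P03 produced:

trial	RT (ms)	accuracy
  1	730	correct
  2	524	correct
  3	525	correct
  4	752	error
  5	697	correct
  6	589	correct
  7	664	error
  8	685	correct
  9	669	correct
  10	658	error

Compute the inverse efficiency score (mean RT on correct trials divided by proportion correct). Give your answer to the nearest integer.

Correct trials (n=7): 730, 524, 525, 697, 589, 685, 669
Mean correct RT = 4419/7 = 631.2857 ms
Proportion correct = 7/10
IES = 631.2857 / (7/10) = 901.837 ms

902 ms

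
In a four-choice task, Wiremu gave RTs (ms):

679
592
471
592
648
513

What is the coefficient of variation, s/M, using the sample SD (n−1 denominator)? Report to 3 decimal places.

0.135

n = 6, Σ = 3495, M = 582.5000
Σ(x−M)² = 31045.500; s = √(31045.500/5) = 78.7978
CV = 78.7978 / 582.5000 = 0.13528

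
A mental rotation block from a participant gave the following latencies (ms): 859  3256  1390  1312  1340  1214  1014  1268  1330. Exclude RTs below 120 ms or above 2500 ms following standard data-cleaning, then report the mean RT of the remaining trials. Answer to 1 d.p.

Excluded: 3256
Retained (n=8): Σ = 9727
Mean = 9727/8 = 1215.8750

1215.9 ms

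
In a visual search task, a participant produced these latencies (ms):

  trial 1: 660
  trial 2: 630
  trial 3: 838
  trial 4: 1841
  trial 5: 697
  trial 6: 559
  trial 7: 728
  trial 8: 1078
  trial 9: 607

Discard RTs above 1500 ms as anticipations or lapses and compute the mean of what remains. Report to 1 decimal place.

724.6 ms

Excluded: 1841
Retained (n=8): Σ = 5797
Mean = 5797/8 = 724.6250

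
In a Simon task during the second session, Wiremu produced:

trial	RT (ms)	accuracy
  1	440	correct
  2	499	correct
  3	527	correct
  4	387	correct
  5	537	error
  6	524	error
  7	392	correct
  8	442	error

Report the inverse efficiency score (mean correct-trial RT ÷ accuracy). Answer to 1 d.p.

718.4 ms

Correct trials (n=5): 440, 499, 527, 387, 392
Mean correct RT = 2245/5 = 449.0000 ms
Proportion correct = 5/8
IES = 449.0000 / (5/8) = 718.400 ms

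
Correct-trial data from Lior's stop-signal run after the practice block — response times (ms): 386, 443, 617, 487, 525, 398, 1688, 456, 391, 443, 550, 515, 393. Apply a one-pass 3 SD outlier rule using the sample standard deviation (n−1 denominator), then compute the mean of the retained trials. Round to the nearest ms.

467 ms

n = 13, ΣRT = 7292, M = 560.923
Σ(x−M)² = 1435464.92; s = √(1435464.92/12) = 345.864
Cutoffs: 560.923 ± 3·345.864 → [-476.7, 1598.5]
Outside: 1688 → excluded.
Retained (n=12): Σ = 5604, mean = 5604/12 = 467.000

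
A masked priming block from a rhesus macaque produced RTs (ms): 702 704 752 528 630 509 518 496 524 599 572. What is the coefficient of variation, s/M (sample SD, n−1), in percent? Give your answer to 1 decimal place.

15.3%

n = 11, Σ = 6534, M = 594.0000
Σ(x−M)² = 82394.000; s = √(82394.000/10) = 90.7711
CV = 90.7711 / 594.0000 = 0.15281 = 15.281%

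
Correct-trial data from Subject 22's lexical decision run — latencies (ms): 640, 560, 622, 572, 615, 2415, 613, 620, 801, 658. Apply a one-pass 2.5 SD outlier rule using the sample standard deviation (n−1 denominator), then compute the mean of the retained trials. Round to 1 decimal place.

n = 10, ΣRT = 8116, M = 811.600
Σ(x−M)² = 2895506.40; s = √(2895506.40/9) = 567.206
Cutoffs: 811.600 ± 2.5·567.206 → [-606.4, 2229.6]
Outside: 2415 → excluded.
Retained (n=9): Σ = 5701, mean = 5701/9 = 633.444

633.4 ms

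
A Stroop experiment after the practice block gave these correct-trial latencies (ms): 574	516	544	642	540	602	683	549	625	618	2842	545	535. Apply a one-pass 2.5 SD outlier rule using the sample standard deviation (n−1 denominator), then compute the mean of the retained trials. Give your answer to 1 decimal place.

581.1 ms

n = 13, ΣRT = 9815, M = 755.000
Σ(x−M)² = 4748164.00; s = √(4748164.00/12) = 629.031
Cutoffs: 755.000 ± 2.5·629.031 → [-817.6, 2327.6]
Outside: 2842 → excluded.
Retained (n=12): Σ = 6973, mean = 6973/12 = 581.083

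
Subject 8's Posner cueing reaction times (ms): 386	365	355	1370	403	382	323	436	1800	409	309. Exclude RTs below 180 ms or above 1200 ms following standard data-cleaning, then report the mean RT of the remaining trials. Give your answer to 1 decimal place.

Excluded: 1370, 1800
Retained (n=9): Σ = 3368
Mean = 3368/9 = 374.2222

374.2 ms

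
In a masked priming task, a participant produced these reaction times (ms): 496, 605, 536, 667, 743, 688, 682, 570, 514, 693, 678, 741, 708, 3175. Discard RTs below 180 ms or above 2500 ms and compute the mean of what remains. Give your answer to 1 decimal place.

640.1 ms

Excluded: 3175
Retained (n=13): Σ = 8321
Mean = 8321/13 = 640.0769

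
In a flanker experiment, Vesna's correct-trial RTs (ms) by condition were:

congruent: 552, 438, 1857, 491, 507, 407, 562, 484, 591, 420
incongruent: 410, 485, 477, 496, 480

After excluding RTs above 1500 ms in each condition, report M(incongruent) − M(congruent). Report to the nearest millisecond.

congruent: exclude 1857
M(congruent) = 4452/9 = 494.667
M(incongruent) = 2348/5 = 469.600
Difference = 469.600 − 494.667 = -25.067 ms

-25 ms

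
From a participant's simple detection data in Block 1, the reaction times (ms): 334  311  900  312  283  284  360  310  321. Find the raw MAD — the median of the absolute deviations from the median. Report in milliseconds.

Sorted: 283, 284, 310, 311, 312, 321, 334, 360, 900 → median = 312
|x − 312|: 22, 1, 588, 0, 29, 28, 48, 2, 9
Sorted deviations: 0, 1, 2, 9, 22, 28, 29, 48, 588 → MAD = 22

22 ms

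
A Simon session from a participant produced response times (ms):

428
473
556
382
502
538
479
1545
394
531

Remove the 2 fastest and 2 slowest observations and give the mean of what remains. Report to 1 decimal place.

Sorted: 382, 394, 428, 473, 479, 502, 531, 538, 556, 1545
Drop lowest 2 (382, 394) and highest 2 (556, 1545)
Remaining (n=6): Σ = 2951, mean = 2951/6 = 491.833

491.8 ms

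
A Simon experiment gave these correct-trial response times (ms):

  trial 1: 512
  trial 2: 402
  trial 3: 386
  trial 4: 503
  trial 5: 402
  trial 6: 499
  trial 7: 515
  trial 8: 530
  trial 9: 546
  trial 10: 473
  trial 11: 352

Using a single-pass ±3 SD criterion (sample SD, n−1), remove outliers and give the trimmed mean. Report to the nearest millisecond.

465 ms

n = 11, ΣRT = 5120, M = 465.455
Σ(x−M)² = 45104.73; s = √(45104.73/10) = 67.160
Cutoffs: 465.455 ± 3·67.160 → [264.0, 666.9]
No RTs fall outside the cutoffs; all 11 retained. Mean = 5120/11 = 465.455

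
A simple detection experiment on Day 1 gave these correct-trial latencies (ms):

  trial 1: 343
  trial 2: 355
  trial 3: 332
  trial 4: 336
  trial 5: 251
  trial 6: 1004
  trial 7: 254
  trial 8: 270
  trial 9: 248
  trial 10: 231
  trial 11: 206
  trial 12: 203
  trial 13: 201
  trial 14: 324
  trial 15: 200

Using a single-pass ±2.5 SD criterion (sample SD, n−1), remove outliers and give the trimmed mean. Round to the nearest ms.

268 ms

n = 15, ΣRT = 4758, M = 317.200
Σ(x−M)² = 549876.40; s = √(549876.40/14) = 198.184
Cutoffs: 317.200 ± 2.5·198.184 → [-178.3, 812.7]
Outside: 1004 → excluded.
Retained (n=14): Σ = 3754, mean = 3754/14 = 268.143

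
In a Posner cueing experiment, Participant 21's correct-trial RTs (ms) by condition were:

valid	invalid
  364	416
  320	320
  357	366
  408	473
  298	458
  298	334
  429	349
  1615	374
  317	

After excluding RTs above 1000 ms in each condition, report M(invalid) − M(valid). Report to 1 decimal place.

37.4 ms

valid: exclude 1615
M(valid) = 2791/8 = 348.875
M(invalid) = 3090/8 = 386.250
Difference = 386.250 − 348.875 = 37.375 ms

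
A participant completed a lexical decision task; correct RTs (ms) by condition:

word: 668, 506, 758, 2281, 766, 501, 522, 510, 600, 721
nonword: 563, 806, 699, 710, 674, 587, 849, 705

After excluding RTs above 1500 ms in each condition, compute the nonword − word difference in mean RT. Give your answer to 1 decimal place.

word: exclude 2281
M(word) = 5552/9 = 616.889
M(nonword) = 5593/8 = 699.125
Difference = 699.125 − 616.889 = 82.236 ms

82.2 ms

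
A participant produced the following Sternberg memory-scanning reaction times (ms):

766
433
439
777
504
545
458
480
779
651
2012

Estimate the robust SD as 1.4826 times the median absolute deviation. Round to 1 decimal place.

157.2 ms

Sorted: 433, 439, 458, 480, 504, 545, 651, 766, 777, 779, 2012 → median = 545
|x − 545| sorted: 0, 41, 65, 87, 106, 106, 112, 221, 232, 234, 1467 → MAD = 106
Robust SD ≈ 1.4826 × 106 = 157.156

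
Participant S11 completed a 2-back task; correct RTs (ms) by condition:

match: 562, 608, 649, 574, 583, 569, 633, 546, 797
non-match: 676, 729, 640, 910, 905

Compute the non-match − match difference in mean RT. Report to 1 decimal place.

158.6 ms

M(match) = 5521/9 = 613.444
M(non-match) = 3860/5 = 772.000
Difference = 772.000 − 613.444 = 158.556 ms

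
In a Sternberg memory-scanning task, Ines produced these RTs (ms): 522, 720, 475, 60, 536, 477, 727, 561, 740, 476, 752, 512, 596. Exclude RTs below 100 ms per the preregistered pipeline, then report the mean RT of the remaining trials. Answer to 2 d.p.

591.17 ms

Excluded: 60
Retained (n=12): Σ = 7094
Mean = 7094/12 = 591.1667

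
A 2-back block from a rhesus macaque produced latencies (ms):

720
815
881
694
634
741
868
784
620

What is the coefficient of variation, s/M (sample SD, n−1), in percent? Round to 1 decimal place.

n = 9, Σ = 6757, M = 750.7778
Σ(x−M)² = 70933.556; s = √(70933.556/8) = 94.1631
CV = 94.1631 / 750.7778 = 0.12542 = 12.542%

12.5%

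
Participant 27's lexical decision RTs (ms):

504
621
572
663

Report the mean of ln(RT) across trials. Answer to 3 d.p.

ln(RT): 6.2226, 6.4313, 6.3491, 6.4968
Σ ln(RT) = 25.4998
Mean = 25.4998/4 = 6.37496

6.375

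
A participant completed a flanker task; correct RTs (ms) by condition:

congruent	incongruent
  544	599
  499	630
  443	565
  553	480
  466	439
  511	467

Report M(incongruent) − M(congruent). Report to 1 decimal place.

27.3 ms

M(congruent) = 3016/6 = 502.667
M(incongruent) = 3180/6 = 530.000
Difference = 530.000 − 502.667 = 27.333 ms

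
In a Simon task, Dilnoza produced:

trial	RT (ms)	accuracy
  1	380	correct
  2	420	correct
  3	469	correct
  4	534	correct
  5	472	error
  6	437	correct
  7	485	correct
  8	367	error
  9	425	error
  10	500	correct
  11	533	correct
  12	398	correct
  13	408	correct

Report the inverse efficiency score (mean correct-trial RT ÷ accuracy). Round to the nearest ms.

Correct trials (n=10): 380, 420, 469, 534, 437, 485, 500, 533, 398, 408
Mean correct RT = 4564/10 = 456.4000 ms
Proportion correct = 10/13
IES = 456.4000 / (10/13) = 593.320 ms

593 ms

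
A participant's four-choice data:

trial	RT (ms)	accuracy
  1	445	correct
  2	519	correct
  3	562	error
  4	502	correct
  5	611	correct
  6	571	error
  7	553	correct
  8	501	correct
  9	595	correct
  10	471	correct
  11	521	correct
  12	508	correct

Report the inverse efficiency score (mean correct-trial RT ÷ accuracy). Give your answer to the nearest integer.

Correct trials (n=10): 445, 519, 502, 611, 553, 501, 595, 471, 521, 508
Mean correct RT = 5226/10 = 522.6000 ms
Proportion correct = 10/12
IES = 522.6000 / (10/12) = 627.120 ms

627 ms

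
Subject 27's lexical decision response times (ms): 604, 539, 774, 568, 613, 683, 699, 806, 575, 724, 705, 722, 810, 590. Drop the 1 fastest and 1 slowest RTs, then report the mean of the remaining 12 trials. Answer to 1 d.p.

671.9 ms

Sorted: 539, 568, 575, 590, 604, 613, 683, 699, 705, 722, 724, 774, 806, 810
Drop lowest 1 (539) and highest 1 (810)
Remaining (n=12): Σ = 8063, mean = 8063/12 = 671.917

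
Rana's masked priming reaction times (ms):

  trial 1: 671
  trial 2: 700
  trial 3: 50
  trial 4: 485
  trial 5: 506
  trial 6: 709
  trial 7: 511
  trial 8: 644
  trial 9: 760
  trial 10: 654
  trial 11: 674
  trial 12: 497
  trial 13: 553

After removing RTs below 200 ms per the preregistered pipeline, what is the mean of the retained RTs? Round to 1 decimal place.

613.7 ms

Excluded: 50
Retained (n=12): Σ = 7364
Mean = 7364/12 = 613.6667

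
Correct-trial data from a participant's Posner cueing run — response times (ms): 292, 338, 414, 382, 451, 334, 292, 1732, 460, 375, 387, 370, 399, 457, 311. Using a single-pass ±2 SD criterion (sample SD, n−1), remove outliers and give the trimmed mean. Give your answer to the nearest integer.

376 ms

n = 15, ΣRT = 6994, M = 466.267
Σ(x−M)² = 1759468.93; s = √(1759468.93/14) = 354.509
Cutoffs: 466.267 ± 2·354.509 → [-242.8, 1175.3]
Outside: 1732 → excluded.
Retained (n=14): Σ = 5262, mean = 5262/14 = 375.857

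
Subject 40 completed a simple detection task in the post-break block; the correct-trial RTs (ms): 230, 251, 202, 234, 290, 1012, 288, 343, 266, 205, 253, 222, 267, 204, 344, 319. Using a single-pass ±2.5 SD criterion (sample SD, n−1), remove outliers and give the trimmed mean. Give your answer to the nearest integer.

n = 16, ΣRT = 4930, M = 308.125
Σ(x−M)² = 560317.75; s = √(560317.75/15) = 193.273
Cutoffs: 308.125 ± 2.5·193.273 → [-175.1, 791.3]
Outside: 1012 → excluded.
Retained (n=15): Σ = 3918, mean = 3918/15 = 261.200

261 ms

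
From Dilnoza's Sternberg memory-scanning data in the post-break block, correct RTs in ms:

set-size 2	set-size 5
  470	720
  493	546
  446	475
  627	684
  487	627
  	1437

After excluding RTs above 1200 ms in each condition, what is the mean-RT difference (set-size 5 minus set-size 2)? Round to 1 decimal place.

set-size 5: exclude 1437
M(set-size 2) = 2523/5 = 504.600
M(set-size 5) = 3052/5 = 610.400
Difference = 610.400 − 504.600 = 105.800 ms

105.8 ms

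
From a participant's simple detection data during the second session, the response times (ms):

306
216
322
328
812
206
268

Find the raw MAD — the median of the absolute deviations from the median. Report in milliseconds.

Sorted: 206, 216, 268, 306, 322, 328, 812 → median = 306
|x − 306|: 0, 90, 16, 22, 506, 100, 38
Sorted deviations: 0, 16, 22, 38, 90, 100, 506 → MAD = 38

38 ms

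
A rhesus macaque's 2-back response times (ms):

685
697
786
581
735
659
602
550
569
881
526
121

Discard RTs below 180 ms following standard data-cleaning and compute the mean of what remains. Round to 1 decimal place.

Excluded: 121
Retained (n=11): Σ = 7271
Mean = 7271/11 = 661.0000

661.0 ms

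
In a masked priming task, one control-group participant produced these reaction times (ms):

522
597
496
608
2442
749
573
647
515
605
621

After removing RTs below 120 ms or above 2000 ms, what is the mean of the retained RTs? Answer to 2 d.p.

593.30 ms

Excluded: 2442
Retained (n=10): Σ = 5933
Mean = 5933/10 = 593.3000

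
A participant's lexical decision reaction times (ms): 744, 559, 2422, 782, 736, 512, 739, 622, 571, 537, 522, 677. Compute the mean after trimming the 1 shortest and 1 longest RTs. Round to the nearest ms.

Sorted: 512, 522, 537, 559, 571, 622, 677, 736, 739, 744, 782, 2422
Drop lowest 1 (512) and highest 1 (2422)
Remaining (n=10): Σ = 6489, mean = 6489/10 = 648.900

649 ms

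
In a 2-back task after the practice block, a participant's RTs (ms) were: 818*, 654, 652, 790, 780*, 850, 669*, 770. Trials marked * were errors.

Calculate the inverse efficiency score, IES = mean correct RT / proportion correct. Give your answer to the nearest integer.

1189 ms

Correct trials (n=5): 654, 652, 790, 850, 770
Mean correct RT = 3716/5 = 743.2000 ms
Proportion correct = 5/8
IES = 743.2000 / (5/8) = 1189.120 ms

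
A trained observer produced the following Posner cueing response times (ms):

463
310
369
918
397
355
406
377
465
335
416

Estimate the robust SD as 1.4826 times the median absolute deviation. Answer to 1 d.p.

62.3 ms

Sorted: 310, 335, 355, 369, 377, 397, 406, 416, 463, 465, 918 → median = 397
|x − 397| sorted: 0, 9, 19, 20, 28, 42, 62, 66, 68, 87, 521 → MAD = 42
Robust SD ≈ 1.4826 × 42 = 62.269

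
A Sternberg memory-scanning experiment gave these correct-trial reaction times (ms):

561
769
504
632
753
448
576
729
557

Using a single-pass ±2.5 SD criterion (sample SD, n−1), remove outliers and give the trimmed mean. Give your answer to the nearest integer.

614 ms

n = 9, ΣRT = 5529, M = 614.333
Σ(x−M)² = 104052.00; s = √(104052.00/8) = 114.046
Cutoffs: 614.333 ± 2.5·114.046 → [329.2, 899.4]
No RTs fall outside the cutoffs; all 9 retained. Mean = 5529/9 = 614.333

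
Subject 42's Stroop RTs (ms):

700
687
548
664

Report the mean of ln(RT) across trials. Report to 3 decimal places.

ln(RT): 6.5511, 6.5323, 6.3063, 6.4983
Σ ln(RT) = 25.8880
Mean = 25.8880/4 = 6.47199

6.472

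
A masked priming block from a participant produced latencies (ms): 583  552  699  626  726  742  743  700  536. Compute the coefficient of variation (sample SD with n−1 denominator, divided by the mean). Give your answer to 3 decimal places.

n = 9, Σ = 5907, M = 656.3333
Σ(x−M)² = 55094.000; s = √(55094.000/8) = 82.9864
CV = 82.9864 / 656.3333 = 0.12644

0.126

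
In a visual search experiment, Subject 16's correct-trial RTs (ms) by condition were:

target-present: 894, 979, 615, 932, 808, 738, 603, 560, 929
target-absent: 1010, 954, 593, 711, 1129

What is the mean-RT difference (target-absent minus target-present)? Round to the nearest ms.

95 ms

M(target-present) = 7058/9 = 784.222
M(target-absent) = 4397/5 = 879.400
Difference = 879.400 − 784.222 = 95.178 ms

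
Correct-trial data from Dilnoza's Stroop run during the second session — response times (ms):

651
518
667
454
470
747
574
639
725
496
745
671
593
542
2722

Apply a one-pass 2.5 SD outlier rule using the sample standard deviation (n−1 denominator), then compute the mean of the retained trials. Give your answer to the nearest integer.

n = 15, ΣRT = 11214, M = 747.600
Σ(x−M)² = 4307853.60; s = √(4307853.60/14) = 554.711
Cutoffs: 747.600 ± 2.5·554.711 → [-639.2, 2134.4]
Outside: 2722 → excluded.
Retained (n=14): Σ = 8492, mean = 8492/14 = 606.571

607 ms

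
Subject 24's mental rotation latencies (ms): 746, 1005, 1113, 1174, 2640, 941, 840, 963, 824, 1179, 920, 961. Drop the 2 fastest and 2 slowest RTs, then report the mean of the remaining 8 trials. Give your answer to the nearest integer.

990 ms

Sorted: 746, 824, 840, 920, 941, 961, 963, 1005, 1113, 1174, 1179, 2640
Drop lowest 2 (746, 824) and highest 2 (1179, 2640)
Remaining (n=8): Σ = 7917, mean = 7917/8 = 989.625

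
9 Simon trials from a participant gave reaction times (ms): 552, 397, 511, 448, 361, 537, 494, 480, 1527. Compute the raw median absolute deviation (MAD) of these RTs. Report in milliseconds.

46 ms

Sorted: 361, 397, 448, 480, 494, 511, 537, 552, 1527 → median = 494
|x − 494|: 58, 97, 17, 46, 133, 43, 0, 14, 1033
Sorted deviations: 0, 14, 17, 43, 46, 58, 97, 133, 1033 → MAD = 46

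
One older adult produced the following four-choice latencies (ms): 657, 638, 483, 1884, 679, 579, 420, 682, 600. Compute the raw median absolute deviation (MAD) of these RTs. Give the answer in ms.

Sorted: 420, 483, 579, 600, 638, 657, 679, 682, 1884 → median = 638
|x − 638|: 19, 0, 155, 1246, 41, 59, 218, 44, 38
Sorted deviations: 0, 19, 38, 41, 44, 59, 155, 218, 1246 → MAD = 44

44 ms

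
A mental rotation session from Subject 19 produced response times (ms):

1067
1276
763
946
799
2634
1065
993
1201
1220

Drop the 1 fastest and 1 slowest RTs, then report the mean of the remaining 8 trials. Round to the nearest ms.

1071 ms

Sorted: 763, 799, 946, 993, 1065, 1067, 1201, 1220, 1276, 2634
Drop lowest 1 (763) and highest 1 (2634)
Remaining (n=8): Σ = 8567, mean = 8567/8 = 1070.875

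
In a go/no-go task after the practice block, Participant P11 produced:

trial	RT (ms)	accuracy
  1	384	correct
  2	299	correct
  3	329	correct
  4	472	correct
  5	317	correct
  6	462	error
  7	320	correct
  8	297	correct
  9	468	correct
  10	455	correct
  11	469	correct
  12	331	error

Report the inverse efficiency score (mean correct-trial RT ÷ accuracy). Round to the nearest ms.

Correct trials (n=10): 384, 299, 329, 472, 317, 320, 297, 468, 455, 469
Mean correct RT = 3810/10 = 381.0000 ms
Proportion correct = 10/12
IES = 381.0000 / (10/12) = 457.200 ms

457 ms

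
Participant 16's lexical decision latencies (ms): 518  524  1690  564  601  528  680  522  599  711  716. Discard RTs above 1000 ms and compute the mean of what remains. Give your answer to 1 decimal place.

596.3 ms

Excluded: 1690
Retained (n=10): Σ = 5963
Mean = 5963/10 = 596.3000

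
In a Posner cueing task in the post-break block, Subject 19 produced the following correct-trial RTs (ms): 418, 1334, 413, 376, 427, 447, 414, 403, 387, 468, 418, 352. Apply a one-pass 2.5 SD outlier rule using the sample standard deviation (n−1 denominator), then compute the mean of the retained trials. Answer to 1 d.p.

411.2 ms

n = 12, ΣRT = 5857, M = 488.083
Σ(x−M)² = 790884.92; s = √(790884.92/11) = 268.139
Cutoffs: 488.083 ± 2.5·268.139 → [-182.3, 1158.4]
Outside: 1334 → excluded.
Retained (n=11): Σ = 4523, mean = 4523/11 = 411.182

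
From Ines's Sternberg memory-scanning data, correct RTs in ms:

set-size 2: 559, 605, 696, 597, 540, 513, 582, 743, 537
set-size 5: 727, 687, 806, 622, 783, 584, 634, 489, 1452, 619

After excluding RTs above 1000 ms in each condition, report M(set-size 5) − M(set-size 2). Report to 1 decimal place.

64.3 ms

set-size 5: exclude 1452
M(set-size 2) = 5372/9 = 596.889
M(set-size 5) = 5951/9 = 661.222
Difference = 661.222 − 596.889 = 64.333 ms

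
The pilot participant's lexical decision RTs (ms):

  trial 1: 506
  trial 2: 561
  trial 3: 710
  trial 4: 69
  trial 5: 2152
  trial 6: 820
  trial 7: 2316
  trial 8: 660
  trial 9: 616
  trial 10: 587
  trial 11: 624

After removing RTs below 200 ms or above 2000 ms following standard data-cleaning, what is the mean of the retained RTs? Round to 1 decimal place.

635.5 ms

Excluded: 69, 2152, 2316
Retained (n=8): Σ = 5084
Mean = 5084/8 = 635.5000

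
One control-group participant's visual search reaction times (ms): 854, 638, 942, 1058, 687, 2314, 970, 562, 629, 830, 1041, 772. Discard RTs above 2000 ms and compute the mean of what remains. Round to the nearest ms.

Excluded: 2314
Retained (n=11): Σ = 8983
Mean = 8983/11 = 816.6364

817 ms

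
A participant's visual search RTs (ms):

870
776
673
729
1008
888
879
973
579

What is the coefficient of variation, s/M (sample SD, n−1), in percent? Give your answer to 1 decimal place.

n = 9, Σ = 7375, M = 819.4444
Σ(x−M)² = 159262.222; s = √(159262.222/8) = 141.0949
CV = 141.0949 / 819.4444 = 0.17218 = 17.218%

17.2%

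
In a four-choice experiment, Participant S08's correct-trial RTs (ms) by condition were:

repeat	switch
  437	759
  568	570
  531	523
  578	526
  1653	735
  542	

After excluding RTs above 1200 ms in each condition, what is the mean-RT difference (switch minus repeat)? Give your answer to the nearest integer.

91 ms

repeat: exclude 1653
M(repeat) = 2656/5 = 531.200
M(switch) = 3113/5 = 622.600
Difference = 622.600 − 531.200 = 91.400 ms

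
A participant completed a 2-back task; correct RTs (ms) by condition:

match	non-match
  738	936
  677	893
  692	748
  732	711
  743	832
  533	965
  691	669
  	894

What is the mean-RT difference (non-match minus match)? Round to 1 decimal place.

M(match) = 4806/7 = 686.571
M(non-match) = 6648/8 = 831.000
Difference = 831.000 − 686.571 = 144.429 ms

144.4 ms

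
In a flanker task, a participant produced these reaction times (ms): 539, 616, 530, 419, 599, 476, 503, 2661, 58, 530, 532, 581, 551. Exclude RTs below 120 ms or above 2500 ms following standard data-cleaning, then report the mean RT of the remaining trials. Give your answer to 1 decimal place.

Excluded: 58, 2661
Retained (n=11): Σ = 5876
Mean = 5876/11 = 534.1818

534.2 ms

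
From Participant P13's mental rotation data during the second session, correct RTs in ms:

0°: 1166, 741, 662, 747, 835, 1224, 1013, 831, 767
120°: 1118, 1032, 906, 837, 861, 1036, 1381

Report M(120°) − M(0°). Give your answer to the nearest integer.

137 ms

M(0°) = 7986/9 = 887.333
M(120°) = 7171/7 = 1024.429
Difference = 1024.429 − 887.333 = 137.095 ms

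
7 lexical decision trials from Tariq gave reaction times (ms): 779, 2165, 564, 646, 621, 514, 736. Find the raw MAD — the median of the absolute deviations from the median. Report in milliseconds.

90 ms

Sorted: 514, 564, 621, 646, 736, 779, 2165 → median = 646
|x − 646|: 133, 1519, 82, 0, 25, 132, 90
Sorted deviations: 0, 25, 82, 90, 132, 133, 1519 → MAD = 90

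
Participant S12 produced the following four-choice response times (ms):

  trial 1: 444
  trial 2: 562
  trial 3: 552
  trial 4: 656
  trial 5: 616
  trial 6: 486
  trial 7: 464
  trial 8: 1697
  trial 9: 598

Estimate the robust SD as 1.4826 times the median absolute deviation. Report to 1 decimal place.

112.7 ms

Sorted: 444, 464, 486, 552, 562, 598, 616, 656, 1697 → median = 562
|x − 562| sorted: 0, 10, 36, 54, 76, 94, 98, 118, 1135 → MAD = 76
Robust SD ≈ 1.4826 × 76 = 112.678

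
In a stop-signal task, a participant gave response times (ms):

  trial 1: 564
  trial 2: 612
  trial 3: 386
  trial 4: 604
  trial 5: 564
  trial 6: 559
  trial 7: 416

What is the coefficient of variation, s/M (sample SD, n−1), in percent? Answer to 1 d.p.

17.1%

n = 7, Σ = 3705, M = 529.2857
Σ(x−M)² = 49081.429; s = √(49081.429/6) = 90.4447
CV = 90.4447 / 529.2857 = 0.17088 = 17.088%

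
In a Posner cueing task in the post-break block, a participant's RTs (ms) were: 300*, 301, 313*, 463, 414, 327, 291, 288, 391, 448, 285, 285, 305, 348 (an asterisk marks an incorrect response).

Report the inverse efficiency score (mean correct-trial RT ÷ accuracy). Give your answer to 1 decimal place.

403.1 ms

Correct trials (n=12): 301, 463, 414, 327, 291, 288, 391, 448, 285, 285, 305, 348
Mean correct RT = 4146/12 = 345.5000 ms
Proportion correct = 12/14
IES = 345.5000 / (12/14) = 403.083 ms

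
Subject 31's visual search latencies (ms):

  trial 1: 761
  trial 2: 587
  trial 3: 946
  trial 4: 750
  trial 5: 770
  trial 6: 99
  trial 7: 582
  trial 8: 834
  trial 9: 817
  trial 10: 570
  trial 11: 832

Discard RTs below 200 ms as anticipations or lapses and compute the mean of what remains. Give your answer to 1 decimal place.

Excluded: 99
Retained (n=10): Σ = 7449
Mean = 7449/10 = 744.9000

744.9 ms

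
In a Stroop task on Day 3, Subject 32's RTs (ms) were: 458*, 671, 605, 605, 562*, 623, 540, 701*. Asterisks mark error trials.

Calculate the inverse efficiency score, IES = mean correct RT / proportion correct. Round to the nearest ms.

Correct trials (n=5): 671, 605, 605, 623, 540
Mean correct RT = 3044/5 = 608.8000 ms
Proportion correct = 5/8
IES = 608.8000 / (5/8) = 974.080 ms

974 ms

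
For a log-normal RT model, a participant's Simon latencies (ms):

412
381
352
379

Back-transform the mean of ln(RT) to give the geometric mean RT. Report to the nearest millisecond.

ln(RT): 6.0210, 5.9428, 5.8636, 5.9375
Mean ln(RT) = 23.7650/4 = 5.94125
Geometric mean = exp(5.94125) = 380.41 ms

380 ms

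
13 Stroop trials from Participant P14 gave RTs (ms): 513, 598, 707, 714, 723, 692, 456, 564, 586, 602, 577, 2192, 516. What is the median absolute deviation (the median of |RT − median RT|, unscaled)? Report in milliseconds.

85 ms

Sorted: 456, 513, 516, 564, 577, 586, 598, 602, 692, 707, 714, 723, 2192 → median = 598
|x − 598|: 85, 0, 109, 116, 125, 94, 142, 34, 12, 4, 21, 1594, 82
Sorted deviations: 0, 4, 12, 21, 34, 82, 85, 94, 109, 116, 125, 142, 1594 → MAD = 85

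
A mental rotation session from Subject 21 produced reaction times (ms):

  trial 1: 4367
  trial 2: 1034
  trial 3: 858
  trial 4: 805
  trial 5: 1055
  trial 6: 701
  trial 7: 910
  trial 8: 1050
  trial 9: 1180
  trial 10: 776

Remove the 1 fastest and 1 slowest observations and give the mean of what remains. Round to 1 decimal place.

958.5 ms

Sorted: 701, 776, 805, 858, 910, 1034, 1050, 1055, 1180, 4367
Drop lowest 1 (701) and highest 1 (4367)
Remaining (n=8): Σ = 7668, mean = 7668/8 = 958.500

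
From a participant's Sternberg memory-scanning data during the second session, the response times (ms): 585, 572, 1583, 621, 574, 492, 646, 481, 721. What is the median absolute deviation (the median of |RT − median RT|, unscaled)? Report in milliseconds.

Sorted: 481, 492, 572, 574, 585, 621, 646, 721, 1583 → median = 585
|x − 585|: 0, 13, 998, 36, 11, 93, 61, 104, 136
Sorted deviations: 0, 11, 13, 36, 61, 93, 104, 136, 998 → MAD = 61

61 ms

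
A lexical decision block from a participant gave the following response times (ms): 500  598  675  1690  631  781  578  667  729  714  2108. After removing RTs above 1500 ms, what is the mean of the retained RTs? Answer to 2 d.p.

Excluded: 1690, 2108
Retained (n=9): Σ = 5873
Mean = 5873/9 = 652.5556

652.56 ms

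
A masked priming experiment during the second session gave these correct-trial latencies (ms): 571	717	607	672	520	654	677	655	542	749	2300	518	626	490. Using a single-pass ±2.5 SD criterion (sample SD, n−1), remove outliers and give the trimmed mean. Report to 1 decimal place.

615.2 ms

n = 14, ΣRT = 10298, M = 735.571
Σ(x−M)² = 2715783.43; s = √(2715783.43/13) = 457.063
Cutoffs: 735.571 ± 2.5·457.063 → [-407.1, 1878.2]
Outside: 2300 → excluded.
Retained (n=13): Σ = 7998, mean = 7998/13 = 615.231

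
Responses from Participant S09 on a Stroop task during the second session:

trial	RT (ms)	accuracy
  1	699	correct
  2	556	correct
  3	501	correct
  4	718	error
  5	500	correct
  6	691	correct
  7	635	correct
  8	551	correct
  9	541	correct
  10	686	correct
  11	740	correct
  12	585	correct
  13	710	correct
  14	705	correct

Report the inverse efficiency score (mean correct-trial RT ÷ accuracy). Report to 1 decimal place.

671.0 ms

Correct trials (n=13): 699, 556, 501, 500, 691, 635, 551, 541, 686, 740, 585, 710, 705
Mean correct RT = 8100/13 = 623.0769 ms
Proportion correct = 13/14
IES = 623.0769 / (13/14) = 671.006 ms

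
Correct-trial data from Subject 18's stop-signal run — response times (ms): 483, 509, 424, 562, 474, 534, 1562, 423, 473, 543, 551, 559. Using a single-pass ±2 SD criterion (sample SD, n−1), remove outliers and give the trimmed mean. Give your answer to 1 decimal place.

n = 12, ΣRT = 7097, M = 591.417
Σ(x−M)² = 1053970.92; s = √(1053970.92/11) = 309.541
Cutoffs: 591.417 ± 2·309.541 → [-27.7, 1210.5]
Outside: 1562 → excluded.
Retained (n=11): Σ = 5535, mean = 5535/11 = 503.182

503.2 ms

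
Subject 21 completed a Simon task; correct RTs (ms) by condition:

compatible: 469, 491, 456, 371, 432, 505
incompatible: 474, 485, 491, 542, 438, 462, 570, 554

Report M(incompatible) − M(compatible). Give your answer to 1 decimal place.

M(compatible) = 2724/6 = 454.000
M(incompatible) = 4016/8 = 502.000
Difference = 502.000 − 454.000 = 48.000 ms

48.0 ms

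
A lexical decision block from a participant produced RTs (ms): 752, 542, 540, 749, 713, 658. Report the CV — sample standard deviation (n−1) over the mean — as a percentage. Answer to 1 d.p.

14.8%

n = 6, Σ = 3954, M = 659.0000
Σ(x−M)² = 47516.000; s = √(47516.000/5) = 97.4844
CV = 97.4844 / 659.0000 = 0.14793 = 14.793%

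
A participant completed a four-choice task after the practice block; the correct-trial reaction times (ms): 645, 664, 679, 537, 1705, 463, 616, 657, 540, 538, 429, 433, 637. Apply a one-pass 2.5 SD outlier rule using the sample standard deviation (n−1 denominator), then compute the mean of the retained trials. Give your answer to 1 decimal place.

n = 13, ΣRT = 8543, M = 657.154
Σ(x−M)² = 1283107.69; s = √(1283107.69/12) = 326.995
Cutoffs: 657.154 ± 2.5·326.995 → [-160.3, 1474.6]
Outside: 1705 → excluded.
Retained (n=12): Σ = 6838, mean = 6838/12 = 569.833

569.8 ms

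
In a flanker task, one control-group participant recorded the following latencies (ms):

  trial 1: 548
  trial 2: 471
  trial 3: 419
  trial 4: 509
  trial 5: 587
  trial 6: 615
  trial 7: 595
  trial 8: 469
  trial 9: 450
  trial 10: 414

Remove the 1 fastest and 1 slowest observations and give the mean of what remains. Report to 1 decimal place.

Sorted: 414, 419, 450, 469, 471, 509, 548, 587, 595, 615
Drop lowest 1 (414) and highest 1 (615)
Remaining (n=8): Σ = 4048, mean = 4048/8 = 506.000

506.0 ms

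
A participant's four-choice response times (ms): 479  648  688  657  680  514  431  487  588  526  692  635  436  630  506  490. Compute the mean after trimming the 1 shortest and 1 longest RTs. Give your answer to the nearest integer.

569 ms

Sorted: 431, 436, 479, 487, 490, 506, 514, 526, 588, 630, 635, 648, 657, 680, 688, 692
Drop lowest 1 (431) and highest 1 (692)
Remaining (n=14): Σ = 7964, mean = 7964/14 = 568.857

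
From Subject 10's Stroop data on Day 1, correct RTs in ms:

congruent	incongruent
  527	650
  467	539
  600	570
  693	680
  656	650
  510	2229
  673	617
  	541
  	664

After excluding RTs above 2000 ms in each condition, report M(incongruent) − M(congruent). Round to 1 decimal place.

24.4 ms

incongruent: exclude 2229
M(congruent) = 4126/7 = 589.429
M(incongruent) = 4911/8 = 613.875
Difference = 613.875 − 589.429 = 24.446 ms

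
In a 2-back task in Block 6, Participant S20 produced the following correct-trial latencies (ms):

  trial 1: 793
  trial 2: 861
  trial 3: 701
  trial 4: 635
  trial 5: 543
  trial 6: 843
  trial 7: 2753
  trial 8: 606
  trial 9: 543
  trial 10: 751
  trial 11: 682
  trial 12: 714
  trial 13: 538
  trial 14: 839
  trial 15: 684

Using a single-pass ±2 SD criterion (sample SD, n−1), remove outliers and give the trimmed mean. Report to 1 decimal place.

695.2 ms

n = 15, ΣRT = 12486, M = 832.400
Σ(x−M)² = 4118183.60; s = √(4118183.60/14) = 542.361
Cutoffs: 832.400 ± 2·542.361 → [-252.3, 1917.1]
Outside: 2753 → excluded.
Retained (n=14): Σ = 9733, mean = 9733/14 = 695.214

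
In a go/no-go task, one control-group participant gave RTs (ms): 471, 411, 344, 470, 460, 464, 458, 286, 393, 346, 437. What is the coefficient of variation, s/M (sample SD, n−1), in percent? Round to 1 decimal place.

15.3%

n = 11, Σ = 4540, M = 412.7273
Σ(x−M)² = 39806.182; s = √(39806.182/10) = 63.0921
CV = 63.0921 / 412.7273 = 0.15287 = 15.287%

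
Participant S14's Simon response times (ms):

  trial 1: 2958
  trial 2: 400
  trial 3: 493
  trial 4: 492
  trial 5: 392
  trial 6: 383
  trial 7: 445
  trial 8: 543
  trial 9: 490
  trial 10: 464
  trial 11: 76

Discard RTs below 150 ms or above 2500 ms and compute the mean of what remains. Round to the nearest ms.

Excluded: 76, 2958
Retained (n=9): Σ = 4102
Mean = 4102/9 = 455.7778

456 ms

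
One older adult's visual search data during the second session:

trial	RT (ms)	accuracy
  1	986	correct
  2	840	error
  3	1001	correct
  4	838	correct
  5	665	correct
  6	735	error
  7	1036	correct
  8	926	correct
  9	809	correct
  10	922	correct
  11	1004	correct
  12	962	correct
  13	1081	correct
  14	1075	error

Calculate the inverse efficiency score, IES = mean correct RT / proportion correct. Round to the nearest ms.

1184 ms

Correct trials (n=11): 986, 1001, 838, 665, 1036, 926, 809, 922, 1004, 962, 1081
Mean correct RT = 10230/11 = 930.0000 ms
Proportion correct = 11/14
IES = 930.0000 / (11/14) = 1183.636 ms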